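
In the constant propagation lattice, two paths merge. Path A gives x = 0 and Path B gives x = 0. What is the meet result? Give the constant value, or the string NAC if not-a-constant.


Meet operation: if both paths give the same constant, result is that constant; if they differ, result is NAC (not-a-constant).
Path A: 0, Path B: 0 -> equal
Result: constant -> 0

0


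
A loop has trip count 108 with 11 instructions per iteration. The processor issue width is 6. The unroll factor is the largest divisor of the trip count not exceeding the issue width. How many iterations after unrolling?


Largest divisor of 108 <= 6 is 6
New iterations = 108 / 6 = 18

18


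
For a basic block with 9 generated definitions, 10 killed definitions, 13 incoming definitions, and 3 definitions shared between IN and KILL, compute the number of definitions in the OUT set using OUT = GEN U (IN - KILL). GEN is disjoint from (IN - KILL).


IN - KILL: 13 - 3 = 10 surviving definitions
OUT = GEN + surviving = 9 + 10 = 19

19


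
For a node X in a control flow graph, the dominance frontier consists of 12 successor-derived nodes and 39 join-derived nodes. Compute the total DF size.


DF(X) = direct successor contributions + join point contributions
= 12 + 39 = 51

51


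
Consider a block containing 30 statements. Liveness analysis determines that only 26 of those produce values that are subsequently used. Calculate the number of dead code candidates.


Dead code = total statements - live definitions
= 30 - 26 = 4

4


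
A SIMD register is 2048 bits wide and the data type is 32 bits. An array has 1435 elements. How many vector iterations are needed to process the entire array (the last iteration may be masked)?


Width = 2048 / 32 = 64 elements per vector op
Iterations = ceil(1435 / 64) = 23

23


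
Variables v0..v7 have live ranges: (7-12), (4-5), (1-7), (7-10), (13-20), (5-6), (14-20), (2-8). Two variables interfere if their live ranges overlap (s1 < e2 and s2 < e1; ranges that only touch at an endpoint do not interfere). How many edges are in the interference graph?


Check all pairs for overlapping intervals.
Two intervals (s1,e1) and (s2,e2) overlap if s1 < e2 and s2 < e1.
v0 (7-12) vs v1..v7: overlaps v3, v7 -> 2
v1 (4-5) vs v2..v7: overlaps v2, v7 -> 2
v2 (1-7) vs v3..v7: overlaps v5, v7 -> 2
v3 (7-10) vs v4..v7: overlaps v7 -> 1
v4 (13-20) vs v5..v7: overlaps v6 -> 1
v5 (5-6) vs v6..v7: overlaps v7 -> 1
v6 (14-20) vs v7: overlaps none -> 0
Total overlapping pairs = 2 + 2 + 2 + 1 + 1 + 1 + 0 = 9

9


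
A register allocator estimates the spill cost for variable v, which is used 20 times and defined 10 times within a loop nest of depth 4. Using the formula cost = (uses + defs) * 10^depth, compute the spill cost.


uses + defs = 20 + 10 = 30
10^4 = 10000
Spill cost = 30 * 10000 = 300000

300000


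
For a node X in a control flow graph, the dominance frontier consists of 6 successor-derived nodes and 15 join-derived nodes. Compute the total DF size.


DF(X) = direct successor contributions + join point contributions
= 6 + 15 = 21

21


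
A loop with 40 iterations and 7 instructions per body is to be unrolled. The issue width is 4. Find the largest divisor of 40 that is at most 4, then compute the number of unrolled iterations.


Largest divisor of 40 <= 4 is 4
New iterations = 40 / 4 = 10

10


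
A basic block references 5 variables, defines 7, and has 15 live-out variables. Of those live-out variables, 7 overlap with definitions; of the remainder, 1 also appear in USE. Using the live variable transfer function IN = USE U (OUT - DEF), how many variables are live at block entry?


OUT - DEF: 15 - 7 = 8
|IN| = |USE| + |OUT - DEF| - |USE ∩ (OUT - DEF)| = 5 + 8 - 1 = 12

12


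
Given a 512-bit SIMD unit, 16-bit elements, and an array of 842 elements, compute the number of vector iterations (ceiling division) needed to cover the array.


Width = 512 / 16 = 32 elements per vector op
Iterations = ceil(842 / 32) = 27

27


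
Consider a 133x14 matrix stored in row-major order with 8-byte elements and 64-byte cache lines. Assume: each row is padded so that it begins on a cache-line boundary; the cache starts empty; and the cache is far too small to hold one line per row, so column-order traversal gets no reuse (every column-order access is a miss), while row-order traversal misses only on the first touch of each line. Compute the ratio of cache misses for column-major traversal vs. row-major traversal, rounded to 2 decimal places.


Each row occupies 14 * 8 = 112 bytes and starts on a line boundary, so it spans ceil(112 / 64) = 2 cache lines.
Row-major traversal misses (one per line touched): 133 * ceil(14 * 8 / 64) = 266
Column-major traversal misses (no reuse, every access misses): 133 * 14 = 1862
Ratio = 1862 / 266 = 7.0

7.0


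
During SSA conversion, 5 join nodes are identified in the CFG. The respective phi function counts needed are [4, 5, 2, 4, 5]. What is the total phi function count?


Total phi functions = sum of phi functions at each join node
= 4 + 5 + 2 + 4 + 5 = 20

20


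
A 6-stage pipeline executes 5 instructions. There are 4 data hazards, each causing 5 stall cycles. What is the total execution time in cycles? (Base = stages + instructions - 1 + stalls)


Base cycles = 6 + 5 - 1 = 10
Total stalls = 4 * 5 = 20
Total = 10 + 20 = 30

30


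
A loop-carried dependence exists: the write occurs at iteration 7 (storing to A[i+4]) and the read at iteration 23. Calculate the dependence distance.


Distance = read iteration - write iteration
= 23 - 7 = 16

16


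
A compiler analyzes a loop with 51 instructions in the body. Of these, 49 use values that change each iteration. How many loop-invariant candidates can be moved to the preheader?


Invariant candidates = total - loop-dependent
= 51 - 49 = 2

2


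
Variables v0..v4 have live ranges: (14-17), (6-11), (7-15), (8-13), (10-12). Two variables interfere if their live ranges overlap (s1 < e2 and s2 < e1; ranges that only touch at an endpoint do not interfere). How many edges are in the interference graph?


Check all pairs for overlapping intervals.
Two intervals (s1,e1) and (s2,e2) overlap if s1 < e2 and s2 < e1.
v0 (14-17) vs v1..v4: overlaps v2 -> 1
v1 (6-11) vs v2..v4: overlaps v2, v3, v4 -> 3
v2 (7-15) vs v3..v4: overlaps v3, v4 -> 2
v3 (8-13) vs v4: overlaps v4 -> 1
Total overlapping pairs = 1 + 3 + 2 + 1 = 7

7


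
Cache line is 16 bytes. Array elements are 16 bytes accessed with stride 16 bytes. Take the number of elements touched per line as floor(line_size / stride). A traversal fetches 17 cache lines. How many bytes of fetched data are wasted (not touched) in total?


Elements per line = floor(16 / 16) = 1
Bytes used per line = 1 * 16 = 16
Wasted per line = 16 - 16 = 0
Total wasted = 0 * 17 = 0

0


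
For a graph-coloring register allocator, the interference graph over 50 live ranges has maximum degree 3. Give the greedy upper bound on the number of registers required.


Greedy coloring never needs more than (max_degree + 1) colors: when coloring a vertex, at most max_degree neighbors are already colored.
Upper bound = 3 + 1 = 4

4


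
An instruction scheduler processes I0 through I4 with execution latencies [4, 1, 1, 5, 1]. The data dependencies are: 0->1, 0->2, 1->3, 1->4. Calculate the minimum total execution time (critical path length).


Compute longest path through dependency graph: dist(Ik) = max over predecessors of dist + latency(Ik).
dist(I0) = latency 4 = 4
dist(I1) = dist(I0) + 1 = 4 + 1 = 5
dist(I2) = dist(I0) + 1 = 4 + 1 = 5
dist(I3) = dist(I1) + 5 = 5 + 5 = 10
dist(I4) = dist(I1) + 1 = 5 + 1 = 6
Critical path = max dist = 10

10


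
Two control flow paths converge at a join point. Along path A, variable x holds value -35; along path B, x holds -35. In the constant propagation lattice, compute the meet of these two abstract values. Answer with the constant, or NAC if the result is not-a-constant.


Meet operation: if both paths give the same constant, result is that constant; if they differ, result is NAC (not-a-constant).
Path A: -35, Path B: -35 -> equal
Result: constant -> -35

-35


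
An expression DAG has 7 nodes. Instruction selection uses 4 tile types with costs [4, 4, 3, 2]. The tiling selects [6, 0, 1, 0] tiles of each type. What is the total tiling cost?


Total cost = sum(count_i * cost_i)
= 6*4 + 0*4 + 1*3 + 0*2
= 27

27


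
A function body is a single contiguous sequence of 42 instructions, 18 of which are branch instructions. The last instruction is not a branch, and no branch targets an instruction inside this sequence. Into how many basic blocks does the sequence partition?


With no in-sequence branch targets, the leaders are the first instruction plus the instruction after each branch.
Number of basic blocks = branches + 1
= 18 + 1 = 19

19


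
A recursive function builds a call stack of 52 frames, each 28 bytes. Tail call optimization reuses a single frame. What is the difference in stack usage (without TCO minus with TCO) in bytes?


Without TCO: 52 * 28 = 1456 bytes
With TCO: reuse 1 frame = 28 bytes
Savings = 1456 - 28 = 1428

1428


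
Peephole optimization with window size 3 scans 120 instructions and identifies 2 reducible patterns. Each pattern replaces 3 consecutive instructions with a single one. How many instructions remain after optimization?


Each match removes 2 instructions.
Total removed = 2 * 2 = 4
Remaining = 120 - 4 = 116

116


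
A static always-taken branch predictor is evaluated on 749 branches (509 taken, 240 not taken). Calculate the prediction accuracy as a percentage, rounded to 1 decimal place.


Predictor: always-taken
Correct predictions = 509
Accuracy = 509 / 749 * 100 = 68.0%

68.0


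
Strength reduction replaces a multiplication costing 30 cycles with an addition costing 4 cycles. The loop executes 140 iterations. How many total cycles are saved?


Per-iteration saving = 30 - 4 = 26
Total saved = 140 * 26 = 3640

3640


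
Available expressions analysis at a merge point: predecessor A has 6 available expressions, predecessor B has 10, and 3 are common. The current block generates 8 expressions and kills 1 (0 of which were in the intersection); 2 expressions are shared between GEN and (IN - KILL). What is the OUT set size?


IN = intersection of predecessors = 3
IN - KILL = 3 - 0 = 3
|OUT| = |GEN| + |IN - KILL| - |GEN ∩ (IN - KILL)| = 8 + 3 - 2 = 9

9


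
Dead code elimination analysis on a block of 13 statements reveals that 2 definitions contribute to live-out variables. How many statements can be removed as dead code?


Dead code = total statements - live definitions
= 13 - 2 = 11

11


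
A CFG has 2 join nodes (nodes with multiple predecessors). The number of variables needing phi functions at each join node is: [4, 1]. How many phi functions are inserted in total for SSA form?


Total phi functions = sum of phi functions at each join node
= 4 + 1 = 5

5


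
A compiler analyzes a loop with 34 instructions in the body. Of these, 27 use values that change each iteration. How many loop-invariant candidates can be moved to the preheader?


Invariant candidates = total - loop-dependent
= 34 - 27 = 7

7


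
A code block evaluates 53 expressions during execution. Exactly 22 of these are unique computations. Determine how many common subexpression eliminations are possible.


CSE count = total expressions - unique expressions
= 53 - 22 = 31

31


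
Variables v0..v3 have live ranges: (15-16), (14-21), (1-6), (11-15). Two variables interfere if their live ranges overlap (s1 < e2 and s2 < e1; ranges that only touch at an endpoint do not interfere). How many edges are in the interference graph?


Check all pairs for overlapping intervals.
Two intervals (s1,e1) and (s2,e2) overlap if s1 < e2 and s2 < e1.
v0 (15-16) vs v1..v3: overlaps v1 -> 1
v1 (14-21) vs v2..v3: overlaps v3 -> 1
v2 (1-6) vs v3: overlaps none -> 0
Total overlapping pairs = 1 + 1 + 0 = 2

2


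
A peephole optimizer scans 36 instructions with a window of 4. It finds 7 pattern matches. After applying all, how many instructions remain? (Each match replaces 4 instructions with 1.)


Each match removes 3 instructions.
Total removed = 7 * 3 = 21
Remaining = 36 - 21 = 15

15


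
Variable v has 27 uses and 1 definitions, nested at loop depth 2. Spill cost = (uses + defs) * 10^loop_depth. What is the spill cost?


uses + defs = 27 + 1 = 28
10^2 = 100
Spill cost = 28 * 100 = 2800

2800


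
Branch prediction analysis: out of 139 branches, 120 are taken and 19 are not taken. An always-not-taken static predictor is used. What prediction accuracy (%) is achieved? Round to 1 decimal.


Predictor: always-not-taken
Correct predictions = 19
Accuracy = 19 / 139 * 100 = 13.7%

13.7


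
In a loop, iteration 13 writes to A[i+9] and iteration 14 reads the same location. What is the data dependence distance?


Distance = read iteration - write iteration
= 14 - 13 = 1

1


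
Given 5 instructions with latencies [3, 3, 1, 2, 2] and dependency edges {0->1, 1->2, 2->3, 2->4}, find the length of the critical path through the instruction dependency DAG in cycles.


Compute longest path through dependency graph: dist(Ik) = max over predecessors of dist + latency(Ik).
dist(I0) = latency 3 = 3
dist(I1) = dist(I0) + 3 = 3 + 3 = 6
dist(I2) = dist(I1) + 1 = 6 + 1 = 7
dist(I3) = dist(I2) + 2 = 7 + 2 = 9
dist(I4) = dist(I2) + 2 = 7 + 2 = 9
Critical path = max dist = 9

9


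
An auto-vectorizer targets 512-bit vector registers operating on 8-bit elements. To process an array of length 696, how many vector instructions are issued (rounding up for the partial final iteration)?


Width = 512 / 8 = 64 elements per vector op
Iterations = ceil(696 / 64) = 11

11


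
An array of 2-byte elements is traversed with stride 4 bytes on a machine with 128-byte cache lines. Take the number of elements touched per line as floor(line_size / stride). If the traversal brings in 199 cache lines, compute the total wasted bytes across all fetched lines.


Elements per line = floor(128 / 4) = 32
Bytes used per line = 32 * 2 = 64
Wasted per line = 128 - 64 = 64
Total wasted = 64 * 199 = 12736

12736


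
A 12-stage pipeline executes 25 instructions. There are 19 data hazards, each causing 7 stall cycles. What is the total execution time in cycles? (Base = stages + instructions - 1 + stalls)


Base cycles = 12 + 25 - 1 = 36
Total stalls = 19 * 7 = 133
Total = 36 + 133 = 169

169


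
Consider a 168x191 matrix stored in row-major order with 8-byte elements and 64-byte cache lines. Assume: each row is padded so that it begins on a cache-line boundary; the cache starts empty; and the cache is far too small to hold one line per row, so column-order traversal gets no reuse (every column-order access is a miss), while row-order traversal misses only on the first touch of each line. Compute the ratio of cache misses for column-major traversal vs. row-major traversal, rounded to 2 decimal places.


Each row occupies 191 * 8 = 1528 bytes and starts on a line boundary, so it spans ceil(1528 / 64) = 24 cache lines.
Row-major traversal misses (one per line touched): 168 * ceil(191 * 8 / 64) = 4032
Column-major traversal misses (no reuse, every access misses): 168 * 191 = 32088
Ratio = 32088 / 4032 = 7.96

7.96


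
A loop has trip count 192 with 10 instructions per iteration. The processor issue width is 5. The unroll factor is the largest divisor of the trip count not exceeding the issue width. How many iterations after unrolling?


Largest divisor of 192 <= 5 is 4
New iterations = 192 / 4 = 48

48


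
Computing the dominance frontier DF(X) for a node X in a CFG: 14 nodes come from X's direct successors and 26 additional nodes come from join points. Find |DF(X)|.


DF(X) = direct successor contributions + join point contributions
= 14 + 26 = 40

40


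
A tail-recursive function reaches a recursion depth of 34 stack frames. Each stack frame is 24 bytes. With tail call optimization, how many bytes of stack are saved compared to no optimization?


Without TCO: 34 * 24 = 816 bytes
With TCO: reuse 1 frame = 24 bytes
Savings = 816 - 24 = 792

792


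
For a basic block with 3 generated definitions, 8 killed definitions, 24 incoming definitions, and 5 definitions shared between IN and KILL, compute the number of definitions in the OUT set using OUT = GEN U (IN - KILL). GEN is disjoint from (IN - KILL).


IN - KILL: 24 - 5 = 19 surviving definitions
OUT = GEN + surviving = 3 + 19 = 22

22


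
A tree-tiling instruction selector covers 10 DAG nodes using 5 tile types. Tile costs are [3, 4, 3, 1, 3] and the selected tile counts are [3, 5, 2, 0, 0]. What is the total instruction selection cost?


Total cost = sum(count_i * cost_i)
= 3*3 + 5*4 + 2*3 + 0*1 + 0*3
= 35

35


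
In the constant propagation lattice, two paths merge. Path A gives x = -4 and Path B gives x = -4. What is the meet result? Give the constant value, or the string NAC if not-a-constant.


Meet operation: if both paths give the same constant, result is that constant; if they differ, result is NAC (not-a-constant).
Path A: -4, Path B: -4 -> equal
Result: constant -> -4

-4


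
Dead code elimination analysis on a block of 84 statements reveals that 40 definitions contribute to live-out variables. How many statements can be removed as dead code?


Dead code = total statements - live definitions
= 84 - 40 = 44

44


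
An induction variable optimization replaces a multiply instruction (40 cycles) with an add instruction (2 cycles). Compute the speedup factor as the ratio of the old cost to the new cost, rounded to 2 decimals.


Ratio = mult_cost / add_cost = 40 / 2 = 20.0

20.0


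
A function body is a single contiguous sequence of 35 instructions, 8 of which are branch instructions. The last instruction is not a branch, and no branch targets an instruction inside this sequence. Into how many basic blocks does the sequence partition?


With no in-sequence branch targets, the leaders are the first instruction plus the instruction after each branch.
Number of basic blocks = branches + 1
= 8 + 1 = 9

9


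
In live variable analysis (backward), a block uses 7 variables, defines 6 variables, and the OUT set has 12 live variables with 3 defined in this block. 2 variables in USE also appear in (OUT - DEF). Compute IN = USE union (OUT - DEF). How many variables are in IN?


OUT - DEF: 12 - 3 = 9
|IN| = |USE| + |OUT - DEF| - |USE ∩ (OUT - DEF)| = 7 + 9 - 2 = 14

14


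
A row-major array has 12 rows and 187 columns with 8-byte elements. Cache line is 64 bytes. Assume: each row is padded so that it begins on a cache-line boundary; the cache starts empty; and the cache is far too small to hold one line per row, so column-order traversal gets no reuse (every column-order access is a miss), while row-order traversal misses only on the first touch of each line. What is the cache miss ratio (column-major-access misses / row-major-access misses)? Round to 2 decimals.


Each row occupies 187 * 8 = 1496 bytes and starts on a line boundary, so it spans ceil(1496 / 64) = 24 cache lines.
Row-major traversal misses (one per line touched): 12 * ceil(187 * 8 / 64) = 288
Column-major traversal misses (no reuse, every access misses): 12 * 187 = 2244
Ratio = 2244 / 288 = 7.79

7.79


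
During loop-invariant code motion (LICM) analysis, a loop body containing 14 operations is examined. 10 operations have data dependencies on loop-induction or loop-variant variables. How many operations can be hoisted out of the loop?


Invariant candidates = total - loop-dependent
= 14 - 10 = 4

4


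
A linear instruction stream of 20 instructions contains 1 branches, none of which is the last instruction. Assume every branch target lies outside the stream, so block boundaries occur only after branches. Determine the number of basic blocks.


With no in-sequence branch targets, the leaders are the first instruction plus the instruction after each branch.
Number of basic blocks = branches + 1
= 1 + 1 = 2

2


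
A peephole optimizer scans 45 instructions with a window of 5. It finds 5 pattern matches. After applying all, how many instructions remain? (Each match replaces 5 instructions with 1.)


Each match removes 4 instructions.
Total removed = 5 * 4 = 20
Remaining = 45 - 20 = 25

25


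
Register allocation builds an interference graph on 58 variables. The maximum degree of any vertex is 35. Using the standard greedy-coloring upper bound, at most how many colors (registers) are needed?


Greedy coloring never needs more than (max_degree + 1) colors: when coloring a vertex, at most max_degree neighbors are already colored.
Upper bound = 35 + 1 = 36

36


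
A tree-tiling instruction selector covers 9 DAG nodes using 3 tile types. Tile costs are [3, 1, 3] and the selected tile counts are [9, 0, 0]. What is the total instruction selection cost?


Total cost = sum(count_i * cost_i)
= 9*3 + 0*1 + 0*3
= 27

27


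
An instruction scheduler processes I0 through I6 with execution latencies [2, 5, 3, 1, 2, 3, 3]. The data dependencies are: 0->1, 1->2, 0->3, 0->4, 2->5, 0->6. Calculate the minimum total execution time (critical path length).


Compute longest path through dependency graph: dist(Ik) = max over predecessors of dist + latency(Ik).
dist(I0) = latency 2 = 2
dist(I1) = dist(I0) + 5 = 2 + 5 = 7
dist(I2) = dist(I1) + 3 = 7 + 3 = 10
dist(I3) = dist(I0) + 1 = 2 + 1 = 3
dist(I4) = dist(I0) + 2 = 2 + 2 = 4
dist(I5) = dist(I2) + 3 = 10 + 3 = 13
dist(I6) = dist(I0) + 3 = 2 + 3 = 5
Critical path = max dist = 13

13


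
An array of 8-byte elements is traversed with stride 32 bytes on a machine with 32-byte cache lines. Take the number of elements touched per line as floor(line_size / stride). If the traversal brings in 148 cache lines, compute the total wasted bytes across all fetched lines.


Elements per line = floor(32 / 32) = 1
Bytes used per line = 1 * 8 = 8
Wasted per line = 32 - 8 = 24
Total wasted = 24 * 148 = 3552

3552


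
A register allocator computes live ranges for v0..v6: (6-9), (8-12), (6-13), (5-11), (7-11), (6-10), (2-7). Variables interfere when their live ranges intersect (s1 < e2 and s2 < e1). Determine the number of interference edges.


Check all pairs for overlapping intervals.
Two intervals (s1,e1) and (s2,e2) overlap if s1 < e2 and s2 < e1.
v0 (6-9) vs v1..v6: overlaps v1, v2, v3, v4, v5, v6 -> 6
v1 (8-12) vs v2..v6: overlaps v2, v3, v4, v5 -> 4
v2 (6-13) vs v3..v6: overlaps v3, v4, v5, v6 -> 4
v3 (5-11) vs v4..v6: overlaps v4, v5, v6 -> 3
v4 (7-11) vs v5..v6: overlaps v5 -> 1
v5 (6-10) vs v6: overlaps v6 -> 1
Total overlapping pairs = 6 + 4 + 4 + 3 + 1 + 1 = 19

19


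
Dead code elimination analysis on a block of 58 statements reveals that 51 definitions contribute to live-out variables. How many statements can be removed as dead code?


Dead code = total statements - live definitions
= 58 - 51 = 7

7


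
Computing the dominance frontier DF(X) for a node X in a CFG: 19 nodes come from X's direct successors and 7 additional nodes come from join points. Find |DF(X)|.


DF(X) = direct successor contributions + join point contributions
= 19 + 7 = 26

26


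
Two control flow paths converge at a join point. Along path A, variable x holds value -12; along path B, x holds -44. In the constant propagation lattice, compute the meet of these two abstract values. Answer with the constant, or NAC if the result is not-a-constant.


Meet operation: if both paths give the same constant, result is that constant; if they differ, result is NAC (not-a-constant).
Path A: -12, Path B: -44 -> differ
Result: not-a-constant -> NAC

NAC


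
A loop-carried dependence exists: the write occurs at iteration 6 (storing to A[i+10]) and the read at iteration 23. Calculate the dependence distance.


Distance = read iteration - write iteration
= 23 - 6 = 17

17


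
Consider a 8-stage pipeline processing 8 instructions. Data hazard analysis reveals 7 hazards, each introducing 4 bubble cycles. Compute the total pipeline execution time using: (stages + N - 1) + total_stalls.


Base cycles = 8 + 8 - 1 = 15
Total stalls = 7 * 4 = 28
Total = 15 + 28 = 43

43


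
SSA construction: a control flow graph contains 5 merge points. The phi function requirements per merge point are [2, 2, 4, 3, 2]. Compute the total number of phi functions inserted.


Total phi functions = sum of phi functions at each join node
= 2 + 2 + 4 + 3 + 2 = 13

13


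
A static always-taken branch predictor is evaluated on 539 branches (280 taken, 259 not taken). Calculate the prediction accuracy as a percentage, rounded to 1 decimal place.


Predictor: always-taken
Correct predictions = 280
Accuracy = 280 / 539 * 100 = 51.9%

51.9


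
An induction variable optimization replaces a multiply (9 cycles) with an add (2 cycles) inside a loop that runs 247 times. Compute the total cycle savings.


Per-iteration saving = 9 - 2 = 7
Total saved = 247 * 7 = 1729

1729


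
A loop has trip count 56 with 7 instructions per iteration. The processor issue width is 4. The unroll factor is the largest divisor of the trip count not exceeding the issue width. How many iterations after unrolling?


Largest divisor of 56 <= 4 is 4
New iterations = 56 / 4 = 14

14


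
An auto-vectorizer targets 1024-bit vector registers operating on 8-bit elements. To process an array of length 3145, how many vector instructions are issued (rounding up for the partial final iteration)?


Width = 1024 / 8 = 128 elements per vector op
Iterations = ceil(3145 / 128) = 25

25


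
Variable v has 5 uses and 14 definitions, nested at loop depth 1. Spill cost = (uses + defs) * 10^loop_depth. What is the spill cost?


uses + defs = 5 + 14 = 19
10^1 = 10
Spill cost = 19 * 10 = 190

190


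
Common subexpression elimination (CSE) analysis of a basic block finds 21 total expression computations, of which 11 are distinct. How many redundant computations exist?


CSE count = total expressions - unique expressions
= 21 - 11 = 10

10


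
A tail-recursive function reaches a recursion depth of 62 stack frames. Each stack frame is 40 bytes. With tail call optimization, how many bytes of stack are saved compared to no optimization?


Without TCO: 62 * 40 = 2480 bytes
With TCO: reuse 1 frame = 40 bytes
Savings = 2480 - 40 = 2440

2440


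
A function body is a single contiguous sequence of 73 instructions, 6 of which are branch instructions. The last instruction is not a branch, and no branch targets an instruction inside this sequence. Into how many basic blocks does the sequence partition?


With no in-sequence branch targets, the leaders are the first instruction plus the instruction after each branch.
Number of basic blocks = branches + 1
= 6 + 1 = 7

7


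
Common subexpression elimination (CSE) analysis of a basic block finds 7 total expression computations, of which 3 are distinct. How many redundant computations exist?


CSE count = total expressions - unique expressions
= 7 - 3 = 4

4


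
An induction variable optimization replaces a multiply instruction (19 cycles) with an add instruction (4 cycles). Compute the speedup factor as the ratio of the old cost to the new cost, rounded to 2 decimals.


Ratio = mult_cost / add_cost = 19 / 4 = 4.75

4.75


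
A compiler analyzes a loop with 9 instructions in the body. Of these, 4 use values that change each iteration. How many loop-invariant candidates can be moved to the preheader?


Invariant candidates = total - loop-dependent
= 9 - 4 = 5

5


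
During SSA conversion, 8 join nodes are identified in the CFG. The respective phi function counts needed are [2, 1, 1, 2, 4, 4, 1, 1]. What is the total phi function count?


Total phi functions = sum of phi functions at each join node
= 2 + 1 + 1 + 2 + 4 + 4 + 1 + 1 = 16

16


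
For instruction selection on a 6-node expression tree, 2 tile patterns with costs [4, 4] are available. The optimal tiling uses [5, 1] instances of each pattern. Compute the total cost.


Total cost = sum(count_i * cost_i)
= 5*4 + 1*4
= 24

24


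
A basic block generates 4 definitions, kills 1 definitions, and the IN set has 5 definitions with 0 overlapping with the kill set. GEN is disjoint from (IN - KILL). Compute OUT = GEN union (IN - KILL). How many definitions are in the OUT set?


IN - KILL: 5 - 0 = 5 surviving definitions
OUT = GEN + surviving = 4 + 5 = 9

9


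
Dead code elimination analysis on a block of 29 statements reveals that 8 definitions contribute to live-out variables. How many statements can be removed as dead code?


Dead code = total statements - live definitions
= 29 - 8 = 21

21


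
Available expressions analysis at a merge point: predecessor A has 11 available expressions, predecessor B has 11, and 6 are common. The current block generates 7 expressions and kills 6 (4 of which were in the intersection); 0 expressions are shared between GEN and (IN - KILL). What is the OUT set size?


IN = intersection of predecessors = 6
IN - KILL = 6 - 4 = 2
|OUT| = |GEN| + |IN - KILL| - |GEN ∩ (IN - KILL)| = 7 + 2 - 0 = 9

9


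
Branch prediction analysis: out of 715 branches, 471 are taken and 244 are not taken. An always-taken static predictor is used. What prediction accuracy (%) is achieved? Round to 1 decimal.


Predictor: always-taken
Correct predictions = 471
Accuracy = 471 / 715 * 100 = 65.9%

65.9


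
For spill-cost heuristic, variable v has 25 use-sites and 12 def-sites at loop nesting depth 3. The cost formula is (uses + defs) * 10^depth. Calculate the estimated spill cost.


uses + defs = 25 + 12 = 37
10^3 = 1000
Spill cost = 37 * 1000 = 37000

37000


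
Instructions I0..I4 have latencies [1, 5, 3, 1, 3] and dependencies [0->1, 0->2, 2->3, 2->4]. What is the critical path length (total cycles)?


Compute longest path through dependency graph: dist(Ik) = max over predecessors of dist + latency(Ik).
dist(I0) = latency 1 = 1
dist(I1) = dist(I0) + 5 = 1 + 5 = 6
dist(I2) = dist(I0) + 3 = 1 + 3 = 4
dist(I3) = dist(I2) + 1 = 4 + 1 = 5
dist(I4) = dist(I2) + 3 = 4 + 3 = 7
Critical path = max dist = 7

7


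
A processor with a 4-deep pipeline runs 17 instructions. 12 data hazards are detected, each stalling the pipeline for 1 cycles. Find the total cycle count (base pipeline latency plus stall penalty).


Base cycles = 4 + 17 - 1 = 20
Total stalls = 12 * 1 = 12
Total = 20 + 12 = 32

32


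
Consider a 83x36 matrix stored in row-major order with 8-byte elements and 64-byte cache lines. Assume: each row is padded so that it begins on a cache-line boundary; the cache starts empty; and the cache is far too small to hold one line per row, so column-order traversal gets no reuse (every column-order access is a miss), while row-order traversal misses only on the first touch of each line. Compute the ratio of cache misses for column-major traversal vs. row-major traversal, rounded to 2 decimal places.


Each row occupies 36 * 8 = 288 bytes and starts on a line boundary, so it spans ceil(288 / 64) = 5 cache lines.
Row-major traversal misses (one per line touched): 83 * ceil(36 * 8 / 64) = 415
Column-major traversal misses (no reuse, every access misses): 83 * 36 = 2988
Ratio = 2988 / 415 = 7.2

7.2


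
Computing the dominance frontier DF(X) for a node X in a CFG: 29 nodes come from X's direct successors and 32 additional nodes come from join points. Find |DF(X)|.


DF(X) = direct successor contributions + join point contributions
= 29 + 32 = 61

61


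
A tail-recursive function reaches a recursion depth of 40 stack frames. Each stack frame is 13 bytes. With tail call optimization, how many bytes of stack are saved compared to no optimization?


Without TCO: 40 * 13 = 520 bytes
With TCO: reuse 1 frame = 13 bytes
Savings = 520 - 13 = 507

507


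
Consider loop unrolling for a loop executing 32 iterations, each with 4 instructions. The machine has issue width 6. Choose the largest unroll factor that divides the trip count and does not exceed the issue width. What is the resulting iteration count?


Largest divisor of 32 <= 6 is 4
New iterations = 32 / 4 = 8

8


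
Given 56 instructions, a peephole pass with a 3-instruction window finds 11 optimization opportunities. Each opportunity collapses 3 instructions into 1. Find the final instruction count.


Each match removes 2 instructions.
Total removed = 11 * 2 = 22
Remaining = 56 - 22 = 34

34


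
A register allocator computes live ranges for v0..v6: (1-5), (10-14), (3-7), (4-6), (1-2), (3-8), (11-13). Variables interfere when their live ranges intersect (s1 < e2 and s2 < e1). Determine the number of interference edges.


Check all pairs for overlapping intervals.
Two intervals (s1,e1) and (s2,e2) overlap if s1 < e2 and s2 < e1.
v0 (1-5) vs v1..v6: overlaps v2, v3, v4, v5 -> 4
v1 (10-14) vs v2..v6: overlaps v6 -> 1
v2 (3-7) vs v3..v6: overlaps v3, v5 -> 2
v3 (4-6) vs v4..v6: overlaps v5 -> 1
v4 (1-2) vs v5..v6: overlaps none -> 0
v5 (3-8) vs v6: overlaps none -> 0
Total overlapping pairs = 4 + 1 + 2 + 1 + 0 + 0 = 8

8


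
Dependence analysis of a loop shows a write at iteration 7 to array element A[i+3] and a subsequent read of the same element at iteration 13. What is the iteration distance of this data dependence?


Distance = read iteration - write iteration
= 13 - 7 = 6

6


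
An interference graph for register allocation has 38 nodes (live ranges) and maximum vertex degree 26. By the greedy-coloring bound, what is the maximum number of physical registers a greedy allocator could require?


Greedy coloring never needs more than (max_degree + 1) colors: when coloring a vertex, at most max_degree neighbors are already colored.
Upper bound = 26 + 1 = 27

27


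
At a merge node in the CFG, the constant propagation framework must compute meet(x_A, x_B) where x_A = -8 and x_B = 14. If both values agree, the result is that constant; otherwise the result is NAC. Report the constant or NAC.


Meet operation: if both paths give the same constant, result is that constant; if they differ, result is NAC (not-a-constant).
Path A: -8, Path B: 14 -> differ
Result: not-a-constant -> NAC

NAC


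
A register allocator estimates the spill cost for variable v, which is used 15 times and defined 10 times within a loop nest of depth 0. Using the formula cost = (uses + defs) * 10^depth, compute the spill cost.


uses + defs = 15 + 10 = 25
10^0 = 1
Spill cost = 25 * 1 = 25

25


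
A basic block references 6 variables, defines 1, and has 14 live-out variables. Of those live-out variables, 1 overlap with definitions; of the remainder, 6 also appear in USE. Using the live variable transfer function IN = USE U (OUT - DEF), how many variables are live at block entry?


OUT - DEF: 14 - 1 = 13
|IN| = |USE| + |OUT - DEF| - |USE ∩ (OUT - DEF)| = 6 + 13 - 6 = 13

13


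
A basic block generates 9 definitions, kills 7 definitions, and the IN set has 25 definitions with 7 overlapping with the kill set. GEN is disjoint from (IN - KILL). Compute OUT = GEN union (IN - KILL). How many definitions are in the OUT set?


IN - KILL: 25 - 7 = 18 surviving definitions
OUT = GEN + surviving = 9 + 18 = 27

27


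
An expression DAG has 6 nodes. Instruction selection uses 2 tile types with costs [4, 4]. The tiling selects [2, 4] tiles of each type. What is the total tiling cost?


Total cost = sum(count_i * cost_i)
= 2*4 + 4*4
= 24

24


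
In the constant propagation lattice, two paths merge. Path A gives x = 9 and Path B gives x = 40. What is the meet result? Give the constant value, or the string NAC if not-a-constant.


Meet operation: if both paths give the same constant, result is that constant; if they differ, result is NAC (not-a-constant).
Path A: 9, Path B: 40 -> differ
Result: not-a-constant -> NAC

NAC


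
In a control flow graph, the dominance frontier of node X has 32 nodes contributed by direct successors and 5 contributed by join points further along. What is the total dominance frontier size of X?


DF(X) = direct successor contributions + join point contributions
= 32 + 5 = 37

37


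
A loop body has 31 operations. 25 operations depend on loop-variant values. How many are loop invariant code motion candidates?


Invariant candidates = total - loop-dependent
= 31 - 25 = 6

6


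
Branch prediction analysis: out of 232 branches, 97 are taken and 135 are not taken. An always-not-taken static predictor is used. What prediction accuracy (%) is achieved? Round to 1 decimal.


Predictor: always-not-taken
Correct predictions = 135
Accuracy = 135 / 232 * 100 = 58.2%

58.2


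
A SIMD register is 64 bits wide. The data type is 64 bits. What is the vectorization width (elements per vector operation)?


Width = SIMD bits / data type bits
= 64 / 64 = 1

1


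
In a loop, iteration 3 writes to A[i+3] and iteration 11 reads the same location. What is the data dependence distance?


Distance = read iteration - write iteration
= 11 - 3 = 8

8


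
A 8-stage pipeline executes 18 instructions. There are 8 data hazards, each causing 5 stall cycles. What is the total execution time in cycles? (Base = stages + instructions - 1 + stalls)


Base cycles = 8 + 18 - 1 = 25
Total stalls = 8 * 5 = 40
Total = 25 + 40 = 65

65


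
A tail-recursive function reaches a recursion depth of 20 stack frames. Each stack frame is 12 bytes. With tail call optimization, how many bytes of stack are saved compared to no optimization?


Without TCO: 20 * 12 = 240 bytes
With TCO: reuse 1 frame = 12 bytes
Savings = 240 - 12 = 228

228


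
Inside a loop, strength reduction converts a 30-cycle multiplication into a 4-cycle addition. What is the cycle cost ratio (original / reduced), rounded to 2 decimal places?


Ratio = mult_cost / add_cost = 30 / 4 = 7.5

7.5


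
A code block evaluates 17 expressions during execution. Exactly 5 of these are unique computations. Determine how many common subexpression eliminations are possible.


CSE count = total expressions - unique expressions
= 17 - 5 = 12

12


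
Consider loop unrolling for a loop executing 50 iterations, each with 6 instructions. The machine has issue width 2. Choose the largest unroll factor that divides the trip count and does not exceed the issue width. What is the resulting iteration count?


Largest divisor of 50 <= 2 is 2
New iterations = 50 / 2 = 25

25


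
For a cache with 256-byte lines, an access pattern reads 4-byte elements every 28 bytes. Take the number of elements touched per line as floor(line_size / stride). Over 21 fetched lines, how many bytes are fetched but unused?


Elements per line = floor(256 / 28) = 9
Bytes used per line = 9 * 4 = 36
Wasted per line = 256 - 36 = 220
Total wasted = 220 * 21 = 4620

4620


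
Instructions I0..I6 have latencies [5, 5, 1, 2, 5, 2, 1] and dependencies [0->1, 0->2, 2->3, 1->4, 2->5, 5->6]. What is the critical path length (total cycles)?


Compute longest path through dependency graph: dist(Ik) = max over predecessors of dist + latency(Ik).
dist(I0) = latency 5 = 5
dist(I1) = dist(I0) + 5 = 5 + 5 = 10
dist(I2) = dist(I0) + 1 = 5 + 1 = 6
dist(I3) = dist(I2) + 2 = 6 + 2 = 8
dist(I4) = dist(I1) + 5 = 10 + 5 = 15
dist(I5) = dist(I2) + 2 = 6 + 2 = 8
dist(I6) = dist(I5) + 1 = 8 + 1 = 9
Critical path = max dist = 15

15


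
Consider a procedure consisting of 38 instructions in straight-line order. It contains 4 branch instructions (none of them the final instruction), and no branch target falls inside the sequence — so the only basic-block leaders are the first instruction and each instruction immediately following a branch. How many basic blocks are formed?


With no in-sequence branch targets, the leaders are the first instruction plus the instruction after each branch.
Number of basic blocks = branches + 1
= 4 + 1 = 5

5
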